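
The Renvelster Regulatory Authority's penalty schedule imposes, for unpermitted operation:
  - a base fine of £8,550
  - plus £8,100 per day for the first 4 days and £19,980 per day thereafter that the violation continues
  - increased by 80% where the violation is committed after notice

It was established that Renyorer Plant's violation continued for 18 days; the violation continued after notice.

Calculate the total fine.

First 4 days: 4 × £8,100 = £32,400
Remaining days: (18 − 4) × £19,980 = £279,720
Per-day component: £32,400 + £279,720 = £312,120
Base plus per-day: £8,550 + £312,120 = £320,670
Enhancement: 80% of £320,670 = £256,536
Enhanced fine: £320,670 + £256,536 = £577,206

£577,206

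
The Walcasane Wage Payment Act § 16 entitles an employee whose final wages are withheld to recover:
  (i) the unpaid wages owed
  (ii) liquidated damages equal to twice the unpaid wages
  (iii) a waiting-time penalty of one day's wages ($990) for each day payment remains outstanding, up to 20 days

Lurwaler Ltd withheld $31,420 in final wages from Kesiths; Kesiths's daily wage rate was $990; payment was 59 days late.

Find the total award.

$114,060

Doubled: 2 × $31,420 = $62,840
Penalty days: min(59, 20) = 20
Waiting-time penalty: 20 × $990 = $19,800
Total award: $31,420 + $62,840 + $19,800 = $114,060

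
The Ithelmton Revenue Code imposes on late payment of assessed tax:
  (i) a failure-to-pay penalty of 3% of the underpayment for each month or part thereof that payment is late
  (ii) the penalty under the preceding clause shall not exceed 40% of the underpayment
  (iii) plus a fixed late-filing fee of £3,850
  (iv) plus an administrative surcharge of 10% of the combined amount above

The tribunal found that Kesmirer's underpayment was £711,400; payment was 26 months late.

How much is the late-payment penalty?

Accrued rate: 3% × 26 = 78%, capped at 40% → 40%
Failure-to-pay penalty: 40% of £711,400 = £284,560
Penalty before surcharge: £284,560 + £3,850 = £288,410
Administrative surcharge: 10% of £288,410 = £28,841
Total penalty: £288,410 + £28,841 = £317,251

£317,251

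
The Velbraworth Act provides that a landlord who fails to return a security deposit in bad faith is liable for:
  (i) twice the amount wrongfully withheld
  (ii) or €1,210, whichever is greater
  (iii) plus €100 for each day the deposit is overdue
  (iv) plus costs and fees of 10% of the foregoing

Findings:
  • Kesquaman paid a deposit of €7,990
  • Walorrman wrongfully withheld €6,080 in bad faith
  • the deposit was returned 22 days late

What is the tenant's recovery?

€15,796

Doubled: 2 × €6,080 = €12,160
Minimum €1,210: €12,160 meets the minimum, no increase.
Late-return penalty: 22 × €100 = €2,200
Damages plus late penalty: €12,160 + €2,200 = €14,360
Costs and fees: 10% of €14,360 = €1,436
Total recovery: €14,360 + €1,436 = €15,796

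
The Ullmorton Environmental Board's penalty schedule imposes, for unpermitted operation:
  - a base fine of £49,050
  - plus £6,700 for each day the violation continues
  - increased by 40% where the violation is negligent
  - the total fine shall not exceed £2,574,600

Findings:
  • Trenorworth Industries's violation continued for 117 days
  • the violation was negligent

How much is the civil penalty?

Per-day component: 117 × £6,700 = £783,900
Base plus per-day: £49,050 + £783,900 = £832,950
Enhancement: 40% of £832,950 = £333,180
Enhanced fine: £832,950 + £333,180 = £1,166,130
Cap at £2,574,600: £1,166,130 is within the cap, no reduction.

£1,166,130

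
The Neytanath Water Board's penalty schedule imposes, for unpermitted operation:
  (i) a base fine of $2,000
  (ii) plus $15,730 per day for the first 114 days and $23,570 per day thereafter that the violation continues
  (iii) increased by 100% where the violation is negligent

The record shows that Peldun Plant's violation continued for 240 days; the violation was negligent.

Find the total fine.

$9,530,080

First 114 days: 114 × $15,730 = $1,793,220
Remaining days: (240 − 114) × $23,570 = $2,969,820
Per-day component: $1,793,220 + $2,969,820 = $4,763,040
Base plus per-day: $2,000 + $4,763,040 = $4,765,040
Enhancement: 100% of $4,765,040 = $4,765,040
Enhanced fine: $4,765,040 + $4,765,040 = $9,530,080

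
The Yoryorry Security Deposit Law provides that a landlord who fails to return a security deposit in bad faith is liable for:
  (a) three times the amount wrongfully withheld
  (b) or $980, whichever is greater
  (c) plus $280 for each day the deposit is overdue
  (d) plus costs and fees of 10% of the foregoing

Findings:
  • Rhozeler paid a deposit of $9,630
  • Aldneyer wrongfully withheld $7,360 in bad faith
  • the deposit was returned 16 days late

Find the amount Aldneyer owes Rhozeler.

Trebled: 3 × $7,360 = $22,080
Minimum $980: $22,080 meets the minimum, no increase.
Late-return penalty: 16 × $280 = $4,480
Damages plus late penalty: $22,080 + $4,480 = $26,560
Costs and fees: 10% of $26,560 = $2,656
Total recovery: $26,560 + $2,656 = $29,216

$29,216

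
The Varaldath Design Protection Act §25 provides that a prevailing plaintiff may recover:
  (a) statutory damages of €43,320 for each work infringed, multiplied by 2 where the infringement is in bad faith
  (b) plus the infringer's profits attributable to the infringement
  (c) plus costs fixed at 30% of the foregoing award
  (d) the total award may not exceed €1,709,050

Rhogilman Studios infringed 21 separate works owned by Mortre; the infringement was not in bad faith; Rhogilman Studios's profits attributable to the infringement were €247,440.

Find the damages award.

€1,504,308

Statutory damages: 21 × €43,320 = €909,720
Infringement not in bad faith: no ×2 enhancement.
Combined award: €909,720 + €247,440 = €1,157,160
Costs: 30% of €1,157,160 = €347,148
Award plus costs: €1,157,160 + €347,148 = €1,504,308
Cap at €1,709,050: €1,504,308 is within the cap, no reduction.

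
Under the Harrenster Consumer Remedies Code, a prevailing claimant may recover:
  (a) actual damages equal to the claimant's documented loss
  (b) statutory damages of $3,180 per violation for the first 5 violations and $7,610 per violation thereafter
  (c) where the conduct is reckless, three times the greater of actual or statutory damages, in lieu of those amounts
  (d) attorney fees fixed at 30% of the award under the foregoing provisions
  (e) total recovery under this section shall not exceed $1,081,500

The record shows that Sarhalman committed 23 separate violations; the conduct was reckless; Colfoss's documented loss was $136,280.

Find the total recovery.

$596,232

First 5 violations: 5 × $3,180 = $15,900
Remaining violations: (23 − 5) × $7,610 = $136,980
Statutory damages: $15,900 + $136,980 = $152,880
Greater of actual damages ($136,280) or statutory damages ($152,880): $152,880
Trebled: 3 × $152,880 = $458,640
Attorney fees: 30% of $458,640 = $137,592
Total before cap: $458,640 + $137,592 = $596,232
Cap at $1,081,500: $596,232 is within the cap, no reduction.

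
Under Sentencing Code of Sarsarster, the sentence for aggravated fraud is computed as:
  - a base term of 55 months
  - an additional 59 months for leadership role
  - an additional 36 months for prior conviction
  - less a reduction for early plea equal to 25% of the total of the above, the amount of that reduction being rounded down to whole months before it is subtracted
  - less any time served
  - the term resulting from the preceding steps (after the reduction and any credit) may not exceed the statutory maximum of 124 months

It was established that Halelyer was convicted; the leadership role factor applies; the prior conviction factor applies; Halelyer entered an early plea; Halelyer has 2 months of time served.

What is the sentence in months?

111 months

Leadership role enhancement: +59 months
Prior conviction enhancement: +36 months
Adjusted term: 55 months + 59 months + 36 months = 150 months
Early plea reduction: 25% of 150 months = 37 months (rounded down)
After reduction: 150 − 37 = 113 months
Less time served: 113 months − 2 months = 111 months
Cap at 124 months: 111 months is within the cap, no reduction.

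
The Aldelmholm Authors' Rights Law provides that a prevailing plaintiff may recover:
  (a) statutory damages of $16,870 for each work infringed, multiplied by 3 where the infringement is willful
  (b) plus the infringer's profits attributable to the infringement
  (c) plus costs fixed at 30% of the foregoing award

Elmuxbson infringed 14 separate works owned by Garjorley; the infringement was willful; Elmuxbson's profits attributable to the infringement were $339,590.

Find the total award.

Statutory damages: 14 × $16,870 = $236,180
Trebled: 3 × $236,180 = $708,540
Combined award: $708,540 + $339,590 = $1,048,130
Costs: 30% of $1,048,130 = $314,439
Award plus costs: $1,048,130 + $314,439 = $1,362,569

Award: $1,362,569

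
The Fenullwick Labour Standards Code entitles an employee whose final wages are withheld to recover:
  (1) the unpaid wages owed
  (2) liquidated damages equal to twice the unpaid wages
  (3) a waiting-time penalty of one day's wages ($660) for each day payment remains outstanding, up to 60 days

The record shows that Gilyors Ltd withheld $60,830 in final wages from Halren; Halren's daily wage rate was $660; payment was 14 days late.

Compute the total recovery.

$191,730

Doubled: 2 × $60,830 = $121,660
Penalty days: min(14, 60) = 14
Waiting-time penalty: 14 × $660 = $9,240
Total award: $60,830 + $121,660 + $9,240 = $191,730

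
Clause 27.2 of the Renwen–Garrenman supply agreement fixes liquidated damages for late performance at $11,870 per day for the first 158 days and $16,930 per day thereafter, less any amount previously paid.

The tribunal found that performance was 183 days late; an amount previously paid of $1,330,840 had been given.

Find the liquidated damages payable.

$967,870

First 158 days: 158 × $11,870 = $1,875,460
Remaining days: (183 − 158) × $16,930 = $423,250
Accrued per-day damages: $1,875,460 + $423,250 = $2,298,710
Less amount previously paid: $2,298,710 − $1,330,840 = $967,870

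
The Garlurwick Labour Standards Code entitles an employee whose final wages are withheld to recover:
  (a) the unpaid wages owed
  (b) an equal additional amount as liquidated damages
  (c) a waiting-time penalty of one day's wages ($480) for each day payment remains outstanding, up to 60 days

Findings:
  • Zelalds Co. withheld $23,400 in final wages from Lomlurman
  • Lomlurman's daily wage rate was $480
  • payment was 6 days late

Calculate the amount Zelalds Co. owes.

Total award: $49,680

Liquidated damages (equal amount): $23,400
Penalty days: min(6, 60) = 6
Waiting-time penalty: 6 × $480 = $2,880
Total award: $23,400 + $23,400 + $2,880 = $49,680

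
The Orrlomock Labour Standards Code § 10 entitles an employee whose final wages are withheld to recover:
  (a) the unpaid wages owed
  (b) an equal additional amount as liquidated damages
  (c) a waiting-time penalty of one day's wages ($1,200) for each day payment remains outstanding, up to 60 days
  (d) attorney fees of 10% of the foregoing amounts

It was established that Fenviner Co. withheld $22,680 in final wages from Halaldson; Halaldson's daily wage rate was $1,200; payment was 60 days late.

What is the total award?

Total award: $129,096

Liquidated damages (equal amount): $22,680
Penalty days: min(60, 60) = 60
Waiting-time penalty: 60 × $1,200 = $72,000
Subtotal: $22,680 + $22,680 + $72,000 = $117,360
Attorney fees: 10% of $117,360 = $11,736
Total award: $117,360 + $11,736 = $129,096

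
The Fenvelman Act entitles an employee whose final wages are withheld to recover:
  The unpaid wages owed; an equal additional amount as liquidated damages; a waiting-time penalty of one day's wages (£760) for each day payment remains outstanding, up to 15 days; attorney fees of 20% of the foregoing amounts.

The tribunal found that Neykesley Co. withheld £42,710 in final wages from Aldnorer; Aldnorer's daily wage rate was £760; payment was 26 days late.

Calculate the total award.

Total award: £116,184

Liquidated damages (equal amount): £42,710
Penalty days: min(26, 15) = 15
Waiting-time penalty: 15 × £760 = £11,400
Subtotal: £42,710 + £42,710 + £11,400 = £96,820
Attorney fees: 20% of £96,820 = £19,364
Total award: £96,820 + £19,364 = £116,184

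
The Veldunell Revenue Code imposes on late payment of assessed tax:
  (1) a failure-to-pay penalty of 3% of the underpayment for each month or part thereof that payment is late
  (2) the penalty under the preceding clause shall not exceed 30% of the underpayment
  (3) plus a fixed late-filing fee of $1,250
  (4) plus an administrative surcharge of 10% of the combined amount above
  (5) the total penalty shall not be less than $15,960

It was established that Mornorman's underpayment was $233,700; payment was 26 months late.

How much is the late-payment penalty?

$78,496

Accrued rate: 3% × 26 = 78%, capped at 30% → 30%
Failure-to-pay penalty: 30% of $233,700 = $70,110
Penalty before surcharge: $70,110 + $1,250 = $71,360
Administrative surcharge: 10% of $71,360 = $7,136
Total penalty: $71,360 + $7,136 = $78,496
Minimum $15,960: $78,496 meets the minimum, no increase.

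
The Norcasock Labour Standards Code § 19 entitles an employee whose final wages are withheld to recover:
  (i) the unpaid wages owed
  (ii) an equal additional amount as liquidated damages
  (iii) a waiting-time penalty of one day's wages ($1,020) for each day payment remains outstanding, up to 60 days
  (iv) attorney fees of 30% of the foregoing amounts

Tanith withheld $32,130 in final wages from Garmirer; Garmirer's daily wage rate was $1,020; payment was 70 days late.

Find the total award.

Liquidated damages (equal amount): $32,130
Penalty days: min(70, 60) = 60
Waiting-time penalty: 60 × $1,020 = $61,200
Subtotal: $32,130 + $32,130 + $61,200 = $125,460
Attorney fees: 30% of $125,460 = $37,638
Total award: $125,460 + $37,638 = $163,098

$163,098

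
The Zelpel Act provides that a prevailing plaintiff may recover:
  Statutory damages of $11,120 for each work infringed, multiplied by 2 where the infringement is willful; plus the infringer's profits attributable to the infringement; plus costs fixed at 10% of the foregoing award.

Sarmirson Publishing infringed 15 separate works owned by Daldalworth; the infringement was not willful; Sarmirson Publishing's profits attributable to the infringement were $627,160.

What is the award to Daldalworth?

Statutory damages: 15 × $11,120 = $166,800
Infringement not willful: no ×2 enhancement.
Combined award: $166,800 + $627,160 = $793,960
Costs: 10% of $793,960 = $79,396
Award plus costs: $793,960 + $79,396 = $873,356

Award: $873,356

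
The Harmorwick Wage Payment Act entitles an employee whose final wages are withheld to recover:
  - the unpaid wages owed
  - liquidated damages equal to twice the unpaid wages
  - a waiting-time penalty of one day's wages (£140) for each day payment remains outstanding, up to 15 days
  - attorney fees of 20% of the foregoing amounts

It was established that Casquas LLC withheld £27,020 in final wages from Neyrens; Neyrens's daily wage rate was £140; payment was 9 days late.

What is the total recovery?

Doubled: 2 × £27,020 = £54,040
Penalty days: min(9, 15) = 9
Waiting-time penalty: 9 × £140 = £1,260
Subtotal: £27,020 + £54,040 + £1,260 = £82,320
Attorney fees: 20% of £82,320 = £16,464
Total award: £82,320 + £16,464 = £98,784

£98,784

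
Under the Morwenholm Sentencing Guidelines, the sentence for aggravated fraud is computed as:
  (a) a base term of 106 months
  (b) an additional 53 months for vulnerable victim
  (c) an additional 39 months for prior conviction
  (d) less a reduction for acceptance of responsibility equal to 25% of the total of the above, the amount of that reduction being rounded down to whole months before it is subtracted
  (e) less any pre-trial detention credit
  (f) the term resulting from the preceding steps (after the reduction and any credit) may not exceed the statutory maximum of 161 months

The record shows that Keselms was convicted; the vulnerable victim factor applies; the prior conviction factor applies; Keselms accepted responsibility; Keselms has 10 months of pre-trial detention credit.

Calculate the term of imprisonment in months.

139 months

Vulnerable victim enhancement: +53 months
Prior conviction enhancement: +39 months
Adjusted term: 106 months + 53 months + 39 months = 198 months
Acceptance of responsibility reduction: 25% of 198 months = 49 months (rounded down)
After reduction: 198 − 49 = 149 months
Less pre-trial detention credit: 149 months − 10 months = 139 months
Cap at 161 months: 139 months is within the cap, no reduction.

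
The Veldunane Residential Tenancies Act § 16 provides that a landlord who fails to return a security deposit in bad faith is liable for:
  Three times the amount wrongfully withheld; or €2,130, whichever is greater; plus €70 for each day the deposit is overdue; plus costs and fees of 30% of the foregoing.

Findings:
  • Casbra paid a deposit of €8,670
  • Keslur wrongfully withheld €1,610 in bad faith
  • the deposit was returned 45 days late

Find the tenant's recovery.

Trebled: 3 × €1,610 = €4,830
Minimum €2,130: €4,830 meets the minimum, no increase.
Late-return penalty: 45 × €70 = €3,150
Damages plus late penalty: €4,830 + €3,150 = €7,980
Costs and fees: 30% of €7,980 = €2,394
Total recovery: €7,980 + €2,394 = €10,374

€10,374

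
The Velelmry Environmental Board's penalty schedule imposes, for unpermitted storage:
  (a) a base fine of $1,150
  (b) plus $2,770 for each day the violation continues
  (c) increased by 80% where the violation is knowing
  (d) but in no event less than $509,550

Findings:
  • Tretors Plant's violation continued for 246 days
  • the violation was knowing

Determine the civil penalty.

Civil penalty: $1,228,626

Per-day component: 246 × $2,770 = $681,420
Base plus per-day: $1,150 + $681,420 = $682,570
Enhancement: 80% of $682,570 = $546,056
Enhanced fine: $682,570 + $546,056 = $1,228,626
Minimum $509,550: $1,228,626 meets the minimum, no increase.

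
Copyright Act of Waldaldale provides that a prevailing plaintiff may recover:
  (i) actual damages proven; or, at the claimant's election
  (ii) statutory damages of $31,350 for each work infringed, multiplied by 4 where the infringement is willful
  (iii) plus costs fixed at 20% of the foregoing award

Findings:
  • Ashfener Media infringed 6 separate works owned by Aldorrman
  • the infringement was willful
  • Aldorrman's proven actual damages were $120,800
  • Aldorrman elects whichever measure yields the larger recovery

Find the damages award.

Award: $902,880

Statutory damages: 6 × $31,350 = $188,100
Multiplied by 4: 4 × $188,100 = $752,400
Greater of actual damages ($120,800) or enhanced statutory damages ($752,400): $752,400
Costs: 20% of $752,400 = $150,480
Award plus costs: $752,400 + $150,480 = $902,880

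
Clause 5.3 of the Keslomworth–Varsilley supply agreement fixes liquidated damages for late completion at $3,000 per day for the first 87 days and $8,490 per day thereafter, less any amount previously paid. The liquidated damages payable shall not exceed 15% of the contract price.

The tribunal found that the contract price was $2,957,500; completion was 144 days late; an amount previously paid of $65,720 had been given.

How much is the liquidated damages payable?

First 87 days: 87 × $3,000 = $261,000
Remaining days: (144 − 87) × $8,490 = $483,930
Accrued per-day damages: $261,000 + $483,930 = $744,930
Less amount previously paid: $744,930 − $65,720 = $679,210
Cap: 15% of $2,957,500 = $443,625
Cap at $443,625: $679,210 exceeds the cap → $443,625

$443,625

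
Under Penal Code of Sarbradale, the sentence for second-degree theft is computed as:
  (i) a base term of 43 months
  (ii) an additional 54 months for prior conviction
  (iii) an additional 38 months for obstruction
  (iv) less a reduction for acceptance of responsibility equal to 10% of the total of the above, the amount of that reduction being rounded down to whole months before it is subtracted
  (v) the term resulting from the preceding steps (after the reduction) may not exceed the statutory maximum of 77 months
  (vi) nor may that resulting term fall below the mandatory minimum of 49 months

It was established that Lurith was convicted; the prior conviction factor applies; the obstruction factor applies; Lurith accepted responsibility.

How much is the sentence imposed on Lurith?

77 months

Prior conviction enhancement: +54 months
Obstruction enhancement: +38 months
Adjusted term: 43 months + 54 months + 38 months = 135 months
Acceptance of responsibility reduction: 10% of 135 months = 13 months (rounded down)
After reduction: 135 − 13 = 122 months
Cap at 77 months: 122 months exceeds the cap → 77 months
Minimum 49 months: 77 months meets the minimum, no increase.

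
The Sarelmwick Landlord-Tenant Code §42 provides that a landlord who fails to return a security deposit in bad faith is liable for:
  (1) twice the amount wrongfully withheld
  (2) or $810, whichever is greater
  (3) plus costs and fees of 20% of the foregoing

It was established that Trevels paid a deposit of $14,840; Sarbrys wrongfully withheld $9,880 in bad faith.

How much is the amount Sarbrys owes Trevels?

$23,712

Doubled: 2 × $9,880 = $19,760
Minimum $810: $19,760 meets the minimum, no increase.
Costs and fees: 20% of $19,760 = $3,952
Total recovery: $19,760 + $3,952 = $23,712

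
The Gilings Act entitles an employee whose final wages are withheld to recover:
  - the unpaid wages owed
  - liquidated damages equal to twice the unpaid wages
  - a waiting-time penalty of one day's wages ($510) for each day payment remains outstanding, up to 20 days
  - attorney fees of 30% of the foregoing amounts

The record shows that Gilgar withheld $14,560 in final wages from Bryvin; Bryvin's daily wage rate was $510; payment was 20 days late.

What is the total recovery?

$70,044

Doubled: 2 × $14,560 = $29,120
Penalty days: min(20, 20) = 20
Waiting-time penalty: 20 × $510 = $10,200
Subtotal: $14,560 + $29,120 + $10,200 = $53,880
Attorney fees: 30% of $53,880 = $16,164
Total award: $53,880 + $16,164 = $70,044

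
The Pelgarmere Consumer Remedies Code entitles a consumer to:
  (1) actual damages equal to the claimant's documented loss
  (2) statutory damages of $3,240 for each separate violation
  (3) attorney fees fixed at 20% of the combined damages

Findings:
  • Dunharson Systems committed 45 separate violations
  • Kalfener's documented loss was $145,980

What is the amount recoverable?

Statutory damages: 45 × $3,240 = $145,800
Combined damages: $145,980 + $145,800 = $291,780
Attorney fees: 20% of $291,780 = $58,356
Total recovery: $291,780 + $58,356 = $350,136

$350,136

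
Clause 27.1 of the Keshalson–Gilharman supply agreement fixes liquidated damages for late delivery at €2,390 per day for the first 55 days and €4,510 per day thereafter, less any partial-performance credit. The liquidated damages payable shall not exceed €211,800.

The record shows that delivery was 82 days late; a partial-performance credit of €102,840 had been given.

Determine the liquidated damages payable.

€150,380

First 55 days: 55 × €2,390 = €131,450
Remaining days: (82 − 55) × €4,510 = €121,770
Accrued per-day damages: €131,450 + €121,770 = €253,220
Less partial-performance credit: €253,220 − €102,840 = €150,380
Cap at €211,800: €150,380 is within the cap, no reduction.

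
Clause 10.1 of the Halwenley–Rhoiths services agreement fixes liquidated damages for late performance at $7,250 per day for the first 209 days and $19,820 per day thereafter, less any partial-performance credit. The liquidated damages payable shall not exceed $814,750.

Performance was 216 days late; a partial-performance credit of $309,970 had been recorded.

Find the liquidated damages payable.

$814,750

First 209 days: 209 × $7,250 = $1,515,250
Remaining days: (216 − 209) × $19,820 = $138,740
Accrued per-day damages: $1,515,250 + $138,740 = $1,653,990
Less partial-performance credit: $1,653,990 − $309,970 = $1,344,020
Cap at $814,750: $1,344,020 exceeds the cap → $814,750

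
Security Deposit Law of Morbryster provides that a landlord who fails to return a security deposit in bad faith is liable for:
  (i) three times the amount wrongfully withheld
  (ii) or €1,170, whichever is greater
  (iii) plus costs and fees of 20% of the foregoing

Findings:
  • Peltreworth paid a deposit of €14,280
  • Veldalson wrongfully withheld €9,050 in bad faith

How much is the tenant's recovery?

€32,580

Trebled: 3 × €9,050 = €27,150
Minimum €1,170: €27,150 meets the minimum, no increase.
Costs and fees: 20% of €27,150 = €5,430
Total recovery: €27,150 + €5,430 = €32,580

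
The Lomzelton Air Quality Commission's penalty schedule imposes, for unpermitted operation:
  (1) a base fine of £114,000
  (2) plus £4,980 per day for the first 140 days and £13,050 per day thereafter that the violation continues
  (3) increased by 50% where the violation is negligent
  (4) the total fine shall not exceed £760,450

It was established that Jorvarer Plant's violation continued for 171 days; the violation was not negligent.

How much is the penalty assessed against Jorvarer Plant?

First 140 days: 140 × £4,980 = £697,200
Remaining days: (171 − 140) × £13,050 = £404,550
Per-day component: £697,200 + £404,550 = £1,101,750
Base plus per-day: £114,000 + £1,101,750 = £1,215,750
The violation was not negligent: no 50% increase.
Cap at £760,450: £1,215,750 exceeds the cap → £760,450

£760,450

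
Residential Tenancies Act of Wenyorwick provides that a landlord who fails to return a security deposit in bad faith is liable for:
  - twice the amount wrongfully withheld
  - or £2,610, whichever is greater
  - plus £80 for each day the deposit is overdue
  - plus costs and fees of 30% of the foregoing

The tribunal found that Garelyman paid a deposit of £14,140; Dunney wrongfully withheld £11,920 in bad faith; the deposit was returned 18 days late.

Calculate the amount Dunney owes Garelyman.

£32,864

Doubled: 2 × £11,920 = £23,840
Minimum £2,610: £23,840 meets the minimum, no increase.
Late-return penalty: 18 × £80 = £1,440
Damages plus late penalty: £23,840 + £1,440 = £25,280
Costs and fees: 30% of £25,280 = £7,584
Total recovery: £25,280 + £7,584 = £32,864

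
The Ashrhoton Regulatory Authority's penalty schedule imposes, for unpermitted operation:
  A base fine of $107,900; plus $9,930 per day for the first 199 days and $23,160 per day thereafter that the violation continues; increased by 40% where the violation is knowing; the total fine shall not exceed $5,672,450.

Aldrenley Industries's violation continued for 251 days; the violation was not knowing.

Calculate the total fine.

$3,288,290

First 199 days: 199 × $9,930 = $1,976,070
Remaining days: (251 − 199) × $23,160 = $1,204,320
Per-day component: $1,976,070 + $1,204,320 = $3,180,390
Base plus per-day: $107,900 + $3,180,390 = $3,288,290
The violation was not knowing: no 40% increase.
Cap at $5,672,450: $3,288,290 is within the cap, no reduction.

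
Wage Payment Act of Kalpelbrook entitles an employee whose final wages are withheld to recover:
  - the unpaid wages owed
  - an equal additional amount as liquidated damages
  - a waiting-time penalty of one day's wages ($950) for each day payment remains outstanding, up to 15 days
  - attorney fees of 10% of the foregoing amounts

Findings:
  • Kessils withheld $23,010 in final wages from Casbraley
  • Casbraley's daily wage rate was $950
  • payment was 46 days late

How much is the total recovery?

$66,297

Liquidated damages (equal amount): $23,010
Penalty days: min(46, 15) = 15
Waiting-time penalty: 15 × $950 = $14,250
Subtotal: $23,010 + $23,010 + $14,250 = $60,270
Attorney fees: 10% of $60,270 = $6,027
Total award: $60,270 + $6,027 = $66,297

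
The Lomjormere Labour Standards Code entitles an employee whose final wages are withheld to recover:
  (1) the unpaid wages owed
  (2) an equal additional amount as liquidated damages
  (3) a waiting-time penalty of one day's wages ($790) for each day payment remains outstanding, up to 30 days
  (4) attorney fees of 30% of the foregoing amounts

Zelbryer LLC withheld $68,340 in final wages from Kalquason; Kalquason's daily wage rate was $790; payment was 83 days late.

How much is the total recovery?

Liquidated damages (equal amount): $68,340
Penalty days: min(83, 30) = 30
Waiting-time penalty: 30 × $790 = $23,700
Subtotal: $68,340 + $68,340 + $23,700 = $160,380
Attorney fees: 30% of $160,380 = $48,114
Total award: $160,380 + $48,114 = $208,494

Total award: $208,494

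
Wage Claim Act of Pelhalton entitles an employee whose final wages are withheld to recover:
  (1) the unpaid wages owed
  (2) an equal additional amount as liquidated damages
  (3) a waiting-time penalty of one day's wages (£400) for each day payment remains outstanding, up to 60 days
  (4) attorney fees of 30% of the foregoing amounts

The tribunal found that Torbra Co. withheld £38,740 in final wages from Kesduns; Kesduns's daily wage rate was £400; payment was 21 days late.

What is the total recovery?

Total award: £111,644

Liquidated damages (equal amount): £38,740
Penalty days: min(21, 60) = 21
Waiting-time penalty: 21 × £400 = £8,400
Subtotal: £38,740 + £38,740 + £8,400 = £85,880
Attorney fees: 30% of £85,880 = £25,764
Total award: £85,880 + £25,764 = £111,644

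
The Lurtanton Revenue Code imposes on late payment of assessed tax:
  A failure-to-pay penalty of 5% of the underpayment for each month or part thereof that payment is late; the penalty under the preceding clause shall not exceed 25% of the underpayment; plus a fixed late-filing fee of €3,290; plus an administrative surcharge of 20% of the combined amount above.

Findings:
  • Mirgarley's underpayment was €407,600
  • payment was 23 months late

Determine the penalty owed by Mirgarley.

€126,228

Accrued rate: 5% × 23 = 115%, capped at 25% → 25%
Failure-to-pay penalty: 25% of €407,600 = €101,900
Penalty before surcharge: €101,900 + €3,290 = €105,190
Administrative surcharge: 20% of €105,190 = €21,038
Total penalty: €105,190 + €21,038 = €126,228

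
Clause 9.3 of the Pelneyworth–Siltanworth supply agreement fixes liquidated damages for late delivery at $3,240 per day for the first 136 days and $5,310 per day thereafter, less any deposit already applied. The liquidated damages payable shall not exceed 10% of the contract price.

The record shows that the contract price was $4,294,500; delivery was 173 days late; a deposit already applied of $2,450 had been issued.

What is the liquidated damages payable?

$429,450

First 136 days: 136 × $3,240 = $440,640
Remaining days: (173 − 136) × $5,310 = $196,470
Accrued per-day damages: $440,640 + $196,470 = $637,110
Less deposit already applied: $637,110 − $2,450 = $634,660
Cap: 10% of $4,294,500 = $429,450
Cap at $429,450: $634,660 exceeds the cap → $429,450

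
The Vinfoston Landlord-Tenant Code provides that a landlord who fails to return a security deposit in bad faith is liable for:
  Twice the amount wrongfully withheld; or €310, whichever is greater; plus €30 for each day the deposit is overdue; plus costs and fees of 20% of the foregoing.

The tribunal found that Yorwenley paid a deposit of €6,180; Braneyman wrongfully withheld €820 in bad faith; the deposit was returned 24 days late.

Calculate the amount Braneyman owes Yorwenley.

Doubled: 2 × €820 = €1,640
Minimum €310: €1,640 meets the minimum, no increase.
Late-return penalty: 24 × €30 = €720
Damages plus late penalty: €1,640 + €720 = €2,360
Costs and fees: 20% of €2,360 = €472
Total recovery: €2,360 + €472 = €2,832

€2,832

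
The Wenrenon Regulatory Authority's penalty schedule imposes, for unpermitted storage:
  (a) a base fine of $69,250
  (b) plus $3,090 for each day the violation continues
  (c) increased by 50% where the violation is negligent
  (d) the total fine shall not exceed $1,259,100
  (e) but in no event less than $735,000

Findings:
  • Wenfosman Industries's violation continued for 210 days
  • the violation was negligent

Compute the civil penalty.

Per-day component: 210 × $3,090 = $648,900
Base plus per-day: $69,250 + $648,900 = $718,150
Enhancement: 50% of $718,150 = $359,075
Enhanced fine: $718,150 + $359,075 = $1,077,225
Cap at $1,259,100: $1,077,225 is within the cap, no reduction.
Minimum $735,000: $1,077,225 meets the minimum, no increase.

$1,077,225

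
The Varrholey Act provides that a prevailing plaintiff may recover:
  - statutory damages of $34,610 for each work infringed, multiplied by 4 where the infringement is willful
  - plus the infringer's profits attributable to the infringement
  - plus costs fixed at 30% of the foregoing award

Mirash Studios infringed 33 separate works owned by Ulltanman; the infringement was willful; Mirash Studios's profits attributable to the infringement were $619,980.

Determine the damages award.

$6,745,050

Statutory damages: 33 × $34,610 = $1,142,130
Multiplied by 4: 4 × $1,142,130 = $4,568,520
Combined award: $4,568,520 + $619,980 = $5,188,500
Costs: 30% of $5,188,500 = $1,556,550
Award plus costs: $5,188,500 + $1,556,550 = $6,745,050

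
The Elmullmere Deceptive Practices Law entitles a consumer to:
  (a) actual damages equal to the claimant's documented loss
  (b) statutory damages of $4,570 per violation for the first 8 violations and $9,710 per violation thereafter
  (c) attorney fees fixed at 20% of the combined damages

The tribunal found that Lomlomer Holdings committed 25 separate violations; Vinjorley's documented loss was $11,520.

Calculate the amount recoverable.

First 8 violations: 8 × $4,570 = $36,560
Remaining violations: (25 − 8) × $9,710 = $165,070
Statutory damages: $36,560 + $165,070 = $201,630
Combined damages: $11,520 + $201,630 = $213,150
Attorney fees: 20% of $213,150 = $42,630
Total recovery: $213,150 + $42,630 = $255,780

$255,780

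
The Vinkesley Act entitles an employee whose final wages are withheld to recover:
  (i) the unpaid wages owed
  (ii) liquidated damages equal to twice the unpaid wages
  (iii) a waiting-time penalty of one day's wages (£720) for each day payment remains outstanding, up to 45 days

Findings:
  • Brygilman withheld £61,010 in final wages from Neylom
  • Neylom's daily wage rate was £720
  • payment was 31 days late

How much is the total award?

£205,350

Doubled: 2 × £61,010 = £122,020
Penalty days: min(31, 45) = 31
Waiting-time penalty: 31 × £720 = £22,320
Total award: £61,010 + £122,020 + £22,320 = £205,350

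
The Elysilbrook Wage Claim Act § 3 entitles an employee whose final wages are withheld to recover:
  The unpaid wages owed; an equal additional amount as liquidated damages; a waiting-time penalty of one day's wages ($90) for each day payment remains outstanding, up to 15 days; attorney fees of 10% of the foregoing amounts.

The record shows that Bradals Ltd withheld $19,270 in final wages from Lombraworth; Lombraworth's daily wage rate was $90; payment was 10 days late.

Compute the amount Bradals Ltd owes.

$43,384

Liquidated damages (equal amount): $19,270
Penalty days: min(10, 15) = 10
Waiting-time penalty: 10 × $90 = $900
Subtotal: $19,270 + $19,270 + $900 = $39,440
Attorney fees: 10% of $39,440 = $3,944
Total award: $39,440 + $3,944 = $43,384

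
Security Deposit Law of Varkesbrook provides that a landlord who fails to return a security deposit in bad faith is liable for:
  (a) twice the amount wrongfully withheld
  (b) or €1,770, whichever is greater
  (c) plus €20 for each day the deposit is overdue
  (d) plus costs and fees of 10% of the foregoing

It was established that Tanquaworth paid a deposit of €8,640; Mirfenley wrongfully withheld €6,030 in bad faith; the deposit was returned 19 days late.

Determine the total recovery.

€13,684

Doubled: 2 × €6,030 = €12,060
Minimum €1,770: €12,060 meets the minimum, no increase.
Late-return penalty: 19 × €20 = €380
Damages plus late penalty: €12,060 + €380 = €12,440
Costs and fees: 10% of €12,440 = €1,244
Total recovery: €12,440 + €1,244 = €13,684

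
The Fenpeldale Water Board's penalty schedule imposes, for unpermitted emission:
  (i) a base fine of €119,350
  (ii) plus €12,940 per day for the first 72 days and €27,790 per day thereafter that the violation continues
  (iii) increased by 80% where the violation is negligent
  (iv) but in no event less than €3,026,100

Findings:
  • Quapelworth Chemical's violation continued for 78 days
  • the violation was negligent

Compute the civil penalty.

First 72 days: 72 × €12,940 = €931,680
Remaining days: (78 − 72) × €27,790 = €166,740
Per-day component: €931,680 + €166,740 = €1,098,420
Base plus per-day: €119,350 + €1,098,420 = €1,217,770
Enhancement: 80% of €1,217,770 = €974,216
Enhanced fine: €1,217,770 + €974,216 = €2,191,986
Minimum €3,026,100: €2,191,986 is below the minimum → €3,026,100

€3,026,100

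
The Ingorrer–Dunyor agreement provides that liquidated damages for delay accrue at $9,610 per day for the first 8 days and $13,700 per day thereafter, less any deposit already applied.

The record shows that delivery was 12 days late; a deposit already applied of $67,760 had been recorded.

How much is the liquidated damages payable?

$63,920

First 8 days: 8 × $9,610 = $76,880
Remaining days: (12 − 8) × $13,700 = $54,800
Accrued per-day damages: $76,880 + $54,800 = $131,680
Less deposit already applied: $131,680 − $67,760 = $63,920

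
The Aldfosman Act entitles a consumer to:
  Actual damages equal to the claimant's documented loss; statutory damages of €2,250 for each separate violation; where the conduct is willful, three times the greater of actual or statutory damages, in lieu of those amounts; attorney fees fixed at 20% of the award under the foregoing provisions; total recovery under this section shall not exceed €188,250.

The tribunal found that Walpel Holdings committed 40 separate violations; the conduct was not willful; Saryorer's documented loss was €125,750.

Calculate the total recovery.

Total recovery: €188,250

Statutory damages: 40 × €2,250 = €90,000
Conduct not willful: the in-lieu enhancement does not apply.
Actual plus statutory damages: €125,750 + €90,000 = €215,750
Attorney fees: 20% of €215,750 = €43,150
Total before cap: €215,750 + €43,150 = €258,900
Cap at €188,250: €258,900 exceeds the cap → €188,250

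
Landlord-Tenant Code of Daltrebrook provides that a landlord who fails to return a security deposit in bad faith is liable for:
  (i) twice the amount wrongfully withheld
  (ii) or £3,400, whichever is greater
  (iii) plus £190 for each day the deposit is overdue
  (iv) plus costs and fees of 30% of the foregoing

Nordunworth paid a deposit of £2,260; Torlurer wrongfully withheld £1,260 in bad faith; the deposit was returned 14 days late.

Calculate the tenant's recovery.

Doubled: 2 × £1,260 = £2,520
Minimum £3,400: £2,520 is below the minimum → £3,400
Late-return penalty: 14 × £190 = £2,660
Damages plus late penalty: £3,400 + £2,660 = £6,060
Costs and fees: 30% of £6,060 = £1,818
Total recovery: £6,060 + £1,818 = £7,878

£7,878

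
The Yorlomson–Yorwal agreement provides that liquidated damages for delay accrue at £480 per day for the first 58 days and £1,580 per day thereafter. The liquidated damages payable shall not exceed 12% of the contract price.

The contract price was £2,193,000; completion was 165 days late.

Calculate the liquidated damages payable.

First 58 days: 58 × £480 = £27,840
Remaining days: (165 − 58) × £1,580 = £169,060
Accrued per-day damages: £27,840 + £169,060 = £196,900
Cap: 12% of £2,193,000 = £263,160
Cap at £263,160: £196,900 is within the cap, no reduction.

£196,900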